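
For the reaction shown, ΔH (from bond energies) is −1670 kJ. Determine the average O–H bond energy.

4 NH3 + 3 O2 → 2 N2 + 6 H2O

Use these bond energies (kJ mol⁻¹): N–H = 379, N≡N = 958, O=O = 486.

Let D be the O–H bond energy.
Σ(broken) = 12×379 + 3×486 = 6006
Σ(formed) = 2×958 + 12×D = 1916 + 12D
ΔH = Σ(broken) − Σ(formed) = (6006) − (1916 + 12D) = +4090 − 12D
Setting this equal to −1670 kJ gives 12D = 5760, so D = 480 kJ/mol.

D(O–H) ≈ 480 kJ/mol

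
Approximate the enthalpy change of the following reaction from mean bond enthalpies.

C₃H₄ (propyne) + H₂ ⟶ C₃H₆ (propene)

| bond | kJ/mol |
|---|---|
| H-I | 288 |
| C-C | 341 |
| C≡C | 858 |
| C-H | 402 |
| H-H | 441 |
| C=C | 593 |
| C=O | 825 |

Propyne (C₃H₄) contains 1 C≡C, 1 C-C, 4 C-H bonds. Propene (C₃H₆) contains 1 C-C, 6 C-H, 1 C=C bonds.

Bonds broken (reactants):
  C≡C: 1 × 858 = 858
  C-C: 1 × 341 = 341
  C-H: 4 × 402 = 1608
  H-H: 1 × 441 = 441
  Σ(broken) = 3248 kJ
Bonds formed (products):
  C-C: 1 × 341 = 341
  C-H: 6 × 402 = 2412
  C=C: 1 × 593 = 593
  Σ(formed) = 3346 kJ
ΔH = Σ(broken) − Σ(formed) = 3248 − 3346 = −98 kJ

ΔH ≈ −98 kJ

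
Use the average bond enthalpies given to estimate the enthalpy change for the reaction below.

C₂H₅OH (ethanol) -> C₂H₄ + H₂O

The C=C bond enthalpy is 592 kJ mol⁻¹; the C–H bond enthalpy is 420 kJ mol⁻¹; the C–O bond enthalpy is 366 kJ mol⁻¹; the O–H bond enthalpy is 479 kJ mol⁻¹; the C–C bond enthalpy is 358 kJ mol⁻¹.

ΔH ≈ +73 kJ

Bonds broken (reactants):
  C–C: 1 × 358 = 358
  C–H: 5 × 420 = 2100
  C–O: 1 × 366 = 366
  O–H: 1 × 479 = 479
  Σ(broken) = 3303 kJ
Bonds formed (products):
  C–H: 4 × 420 = 1680
  C=C: 1 × 592 = 592
  O–H: 2 × 479 = 958
  Σ(formed) = 3230 kJ
ΔH = Σ(broken) − Σ(formed) = 3303 − 3230 = +73 kJ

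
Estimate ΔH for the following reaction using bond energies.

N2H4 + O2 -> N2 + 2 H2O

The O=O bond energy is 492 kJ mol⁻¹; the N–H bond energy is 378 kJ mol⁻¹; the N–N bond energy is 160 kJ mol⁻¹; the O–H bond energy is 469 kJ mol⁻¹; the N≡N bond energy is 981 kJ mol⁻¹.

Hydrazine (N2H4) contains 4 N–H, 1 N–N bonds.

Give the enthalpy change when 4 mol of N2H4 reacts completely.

ΔH = −2772 kJ

Bonds broken (reactants):
  N–H: 4 × 378 = 1512
  N–N: 1 × 160 = 160
  O=O: 1 × 492 = 492
  Σ(broken) = 2164 kJ
Bonds formed (products):
  N≡N: 1 × 981 = 981
  O–H: 4 × 469 = 1876
  Σ(formed) = 2857 kJ
ΔH = Σ(broken) − Σ(formed) = 2164 − 2857 = −693 kJ
For 4× the reaction as written: 4 × (−693) = −2772 kJ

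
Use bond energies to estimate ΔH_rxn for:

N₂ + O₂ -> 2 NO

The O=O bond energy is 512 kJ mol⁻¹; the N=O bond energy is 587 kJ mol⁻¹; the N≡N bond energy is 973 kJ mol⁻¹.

Bonds broken (reactants):
  N≡N: 1 × 973 = 973
  O=O: 1 × 512 = 512
  Σ(broken) = 1485 kJ
Bonds formed (products):
  N=O: 2 × 587 = 1174
  Σ(formed) = 1174 kJ
ΔH = Σ(broken) − Σ(formed) = 1485 − 1174 = +311 kJ

ΔH ≈ +311 kJ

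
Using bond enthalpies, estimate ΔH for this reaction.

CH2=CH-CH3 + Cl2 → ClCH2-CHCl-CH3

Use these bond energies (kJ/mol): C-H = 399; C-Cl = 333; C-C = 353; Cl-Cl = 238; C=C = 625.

Bonds broken (reactants):
  C-C: 1 × 353 = 353
  C-H: 6 × 399 = 2394
  C=C: 1 × 625 = 625
  Cl-Cl: 1 × 238 = 238
  Σ(broken) = 3610 kJ
Bonds formed (products):
  C-C: 2 × 353 = 706
  C-Cl: 2 × 333 = 666
  C-H: 6 × 399 = 2394
  Σ(formed) = 3766 kJ
ΔH = Σ(broken) − Σ(formed) = 3610 − 3766 = −156 kJ

ΔH ≈ −156 kJ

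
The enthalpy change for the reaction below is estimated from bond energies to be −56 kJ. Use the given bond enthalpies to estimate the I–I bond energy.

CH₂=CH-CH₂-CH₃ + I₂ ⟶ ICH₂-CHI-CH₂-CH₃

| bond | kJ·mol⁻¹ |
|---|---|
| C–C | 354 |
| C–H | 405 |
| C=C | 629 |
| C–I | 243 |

Let D be the I–I bond energy.
Σ(broken) = 2×354 + 8×405 + 1×629 + 1×D = 4577 + D
Σ(formed) = 3×354 + 8×405 + 2×243 = 4788
ΔH = Σ(broken) − Σ(formed) = (4577 + D) − (4788) = −211 + D
Setting this equal to −56 kJ gives D = 155 kJ/mol.

D(I–I) ≈ 155 kJ/mol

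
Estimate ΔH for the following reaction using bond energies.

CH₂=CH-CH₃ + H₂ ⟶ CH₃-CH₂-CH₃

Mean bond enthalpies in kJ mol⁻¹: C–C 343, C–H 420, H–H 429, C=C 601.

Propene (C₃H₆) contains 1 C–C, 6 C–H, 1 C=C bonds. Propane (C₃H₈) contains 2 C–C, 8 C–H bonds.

ΔH ≈ −153 kJ

Bonds broken (reactants):
  C–C: 1 × 343 = 343
  C–H: 6 × 420 = 2520
  C=C: 1 × 601 = 601
  H–H: 1 × 429 = 429
  Σ(broken) = 3893 kJ
Bonds formed (products):
  C–C: 2 × 343 = 686
  C–H: 8 × 420 = 3360
  Σ(formed) = 4046 kJ
ΔH = Σ(broken) − Σ(formed) = 3893 − 4046 = −153 kJ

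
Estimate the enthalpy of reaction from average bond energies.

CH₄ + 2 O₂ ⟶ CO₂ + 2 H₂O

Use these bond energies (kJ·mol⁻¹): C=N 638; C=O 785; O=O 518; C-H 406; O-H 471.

Bonds broken (reactants):
  C-H: 4 × 406 = 1624
  O=O: 2 × 518 = 1036
  Σ(broken) = 2660 kJ
Bonds formed (products):
  C=O: 2 × 785 = 1570
  O-H: 4 × 471 = 1884
  Σ(formed) = 3454 kJ
ΔH = Σ(broken) − Σ(formed) = 2660 − 3454 = −794 kJ

ΔH ≈ −794 kJ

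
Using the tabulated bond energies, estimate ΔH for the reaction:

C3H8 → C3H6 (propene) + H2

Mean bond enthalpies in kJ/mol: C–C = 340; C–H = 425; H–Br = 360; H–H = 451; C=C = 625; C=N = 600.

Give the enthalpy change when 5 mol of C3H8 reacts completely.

ΔH = +570 kJ

Bonds broken (reactants):
  C–C: 2 × 340 = 680
  C–H: 8 × 425 = 3400
  Σ(broken) = 4080 kJ
Bonds formed (products):
  C–C: 1 × 340 = 340
  C–H: 6 × 425 = 2550
  C=C: 1 × 625 = 625
  H–H: 1 × 451 = 451
  Σ(formed) = 3966 kJ
ΔH = Σ(broken) − Σ(formed) = 4080 − 3966 = +114 kJ
For 5× the reaction as written: 5 × (+114) = +570 kJ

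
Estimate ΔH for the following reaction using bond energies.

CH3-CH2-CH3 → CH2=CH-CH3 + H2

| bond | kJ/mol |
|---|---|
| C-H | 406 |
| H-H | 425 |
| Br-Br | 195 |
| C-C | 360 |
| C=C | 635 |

ΔH ≈ +112 kJ

Bonds broken (reactants):
  C-C: 2 × 360 = 720
  C-H: 8 × 406 = 3248
  Σ(broken) = 3968 kJ
Bonds formed (products):
  C-C: 1 × 360 = 360
  C-H: 6 × 406 = 2436
  C=C: 1 × 635 = 635
  H-H: 1 × 425 = 425
  Σ(formed) = 3856 kJ
ΔH = Σ(broken) − Σ(formed) = 3968 − 3856 = +112 kJ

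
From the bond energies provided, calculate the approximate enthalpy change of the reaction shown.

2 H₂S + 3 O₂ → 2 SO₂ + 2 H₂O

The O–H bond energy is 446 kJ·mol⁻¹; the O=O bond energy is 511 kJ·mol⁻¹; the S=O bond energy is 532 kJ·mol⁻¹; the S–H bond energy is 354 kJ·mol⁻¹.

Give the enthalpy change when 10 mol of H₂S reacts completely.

Bonds broken (reactants):
  O=O: 3 × 511 = 1533
  S–H: 4 × 354 = 1416
  Σ(broken) = 2949 kJ
Bonds formed (products):
  O–H: 4 × 446 = 1784
  S=O: 4 × 532 = 2128
  Σ(formed) = 3912 kJ
ΔH = Σ(broken) − Σ(formed) = 2949 − 3912 = −963 kJ
For 5× the reaction as written: 5 × (−963) = −4815 kJ

ΔH = −4815 kJ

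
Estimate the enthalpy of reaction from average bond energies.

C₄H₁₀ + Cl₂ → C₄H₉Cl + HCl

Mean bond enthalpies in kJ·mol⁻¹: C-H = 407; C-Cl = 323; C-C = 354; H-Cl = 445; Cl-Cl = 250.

ΔH ≈ −111 kJ

Bonds broken (reactants):
  C-C: 3 × 354 = 1062
  C-H: 10 × 407 = 4070
  Cl-Cl: 1 × 250 = 250
  Σ(broken) = 5382 kJ
Bonds formed (products):
  C-C: 3 × 354 = 1062
  C-Cl: 1 × 323 = 323
  C-H: 9 × 407 = 3663
  H-Cl: 1 × 445 = 445
  Σ(formed) = 5493 kJ
ΔH = Σ(broken) − Σ(formed) = 5382 − 5493 = −111 kJ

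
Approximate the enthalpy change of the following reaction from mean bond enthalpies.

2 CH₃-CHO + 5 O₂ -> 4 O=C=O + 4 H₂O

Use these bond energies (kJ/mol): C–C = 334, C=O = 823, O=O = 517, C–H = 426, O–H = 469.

Bonds broken (reactants):
  C–C: 2 × 334 = 668
  C–H: 8 × 426 = 3408
  C=O: 2 × 823 = 1646
  O=O: 5 × 517 = 2585
  Σ(broken) = 8307 kJ
Bonds formed (products):
  C=O: 8 × 823 = 6584
  O–H: 8 × 469 = 3752
  Σ(formed) = 10336 kJ
ΔH = Σ(broken) − Σ(formed) = 8307 − 10336 = −2029 kJ

ΔH ≈ −2029 kJ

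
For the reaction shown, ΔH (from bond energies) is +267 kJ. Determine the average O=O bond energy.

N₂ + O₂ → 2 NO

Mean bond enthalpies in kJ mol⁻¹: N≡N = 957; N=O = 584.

Let D be the O=O bond energy.
Σ(broken) = 1×957 + 1×D = 957 + D
Σ(formed) = 2×584 = 1168
ΔH = Σ(broken) − Σ(formed) = (957 + D) − (1168) = −211 + D
Setting this equal to +267 kJ gives D = 478 kJ/mol.

D(O=O) ≈ 478 kJ/mol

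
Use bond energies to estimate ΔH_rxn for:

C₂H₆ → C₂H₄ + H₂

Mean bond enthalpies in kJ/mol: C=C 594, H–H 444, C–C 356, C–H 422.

Bonds broken (reactants):
  C–C: 1 × 356 = 356
  C–H: 6 × 422 = 2532
  Σ(broken) = 2888 kJ
Bonds formed (products):
  C–H: 4 × 422 = 1688
  C=C: 1 × 594 = 594
  H–H: 1 × 444 = 444
  Σ(formed) = 2726 kJ
ΔH = Σ(broken) − Σ(formed) = 2888 − 2726 = +162 kJ

ΔH ≈ +162 kJ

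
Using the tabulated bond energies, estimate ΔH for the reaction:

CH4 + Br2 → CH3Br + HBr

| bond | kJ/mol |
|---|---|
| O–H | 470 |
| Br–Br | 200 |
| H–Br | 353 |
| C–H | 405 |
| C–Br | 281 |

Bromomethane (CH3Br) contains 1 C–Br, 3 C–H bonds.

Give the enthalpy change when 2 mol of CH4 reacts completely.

ΔH = −58 kJ

Bonds broken (reactants):
  Br–Br: 1 × 200 = 200
  C–H: 4 × 405 = 1620
  Σ(broken) = 1820 kJ
Bonds formed (products):
  C–Br: 1 × 281 = 281
  C–H: 3 × 405 = 1215
  H–Br: 1 × 353 = 353
  Σ(formed) = 1849 kJ
ΔH = Σ(broken) − Σ(formed) = 1820 − 1849 = −29 kJ
For 2× the reaction as written: 2 × (−29) = −58 kJ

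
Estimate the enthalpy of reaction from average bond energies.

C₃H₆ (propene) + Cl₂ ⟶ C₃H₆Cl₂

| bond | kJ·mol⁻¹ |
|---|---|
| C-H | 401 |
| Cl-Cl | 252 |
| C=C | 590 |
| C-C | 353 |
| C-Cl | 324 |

ΔH ≈ −159 kJ

Bonds broken (reactants):
  C-C: 1 × 353 = 353
  C-H: 6 × 401 = 2406
  C=C: 1 × 590 = 590
  Cl-Cl: 1 × 252 = 252
  Σ(broken) = 3601 kJ
Bonds formed (products):
  C-C: 2 × 353 = 706
  C-Cl: 2 × 324 = 648
  C-H: 6 × 401 = 2406
  Σ(formed) = 3760 kJ
ΔH = Σ(broken) − Σ(formed) = 3601 − 3760 = −159 kJ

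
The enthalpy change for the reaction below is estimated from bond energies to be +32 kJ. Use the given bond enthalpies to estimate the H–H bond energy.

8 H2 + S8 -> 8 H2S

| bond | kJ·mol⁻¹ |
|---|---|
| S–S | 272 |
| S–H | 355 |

Let D be the H–H bond energy.
Σ(broken) = 8×D + 8×272 = 2176 + 8D
Σ(formed) = 16×355 = 5680
ΔH = Σ(broken) − Σ(formed) = (2176 + 8D) − (5680) = −3504 + 8D
Setting this equal to +32 kJ gives 8D = 3536, so D = 442 kJ/mol.

D(H–H) ≈ 442 kJ/mol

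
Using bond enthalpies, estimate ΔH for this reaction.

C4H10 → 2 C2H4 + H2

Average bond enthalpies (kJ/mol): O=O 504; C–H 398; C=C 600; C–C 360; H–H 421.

Bonds broken (reactants):
  C–C: 3 × 360 = 1080
  C–H: 10 × 398 = 3980
  Σ(broken) = 5060 kJ
Bonds formed (products):
  C–H: 8 × 398 = 3184
  C=C: 2 × 600 = 1200
  H–H: 1 × 421 = 421
  Σ(formed) = 4805 kJ
ΔH = Σ(broken) − Σ(formed) = 5060 − 4805 = +255 kJ

ΔH ≈ +255 kJ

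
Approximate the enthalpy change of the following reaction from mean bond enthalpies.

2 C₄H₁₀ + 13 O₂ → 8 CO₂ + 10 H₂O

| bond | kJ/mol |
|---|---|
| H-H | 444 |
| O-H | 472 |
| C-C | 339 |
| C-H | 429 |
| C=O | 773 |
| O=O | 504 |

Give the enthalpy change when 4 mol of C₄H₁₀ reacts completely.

ΔH = −9284 kJ

Bonds broken (reactants):
  C-C: 6 × 339 = 2034
  C-H: 20 × 429 = 8580
  O=O: 13 × 504 = 6552
  Σ(broken) = 17166 kJ
Bonds formed (products):
  C=O: 16 × 773 = 12368
  O-H: 20 × 472 = 9440
  Σ(formed) = 21808 kJ
ΔH = Σ(broken) − Σ(formed) = 17166 − 21808 = −4642 kJ
For 2× the reaction as written: 2 × (−4642) = −9284 kJ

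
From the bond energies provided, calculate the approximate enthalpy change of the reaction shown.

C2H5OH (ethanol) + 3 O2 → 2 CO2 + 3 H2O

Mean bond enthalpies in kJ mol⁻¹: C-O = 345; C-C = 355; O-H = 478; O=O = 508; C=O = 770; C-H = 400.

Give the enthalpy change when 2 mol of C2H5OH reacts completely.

Bonds broken (reactants):
  C-C: 1 × 355 = 355
  C-H: 5 × 400 = 2000
  C-O: 1 × 345 = 345
  O-H: 1 × 478 = 478
  O=O: 3 × 508 = 1524
  Σ(broken) = 4702 kJ
Bonds formed (products):
  C=O: 4 × 770 = 3080
  O-H: 6 × 478 = 2868
  Σ(formed) = 5948 kJ
ΔH = Σ(broken) − Σ(formed) = 4702 − 5948 = −1246 kJ
For 2× the reaction as written: 2 × (−1246) = −2492 kJ

ΔH = −2492 kJ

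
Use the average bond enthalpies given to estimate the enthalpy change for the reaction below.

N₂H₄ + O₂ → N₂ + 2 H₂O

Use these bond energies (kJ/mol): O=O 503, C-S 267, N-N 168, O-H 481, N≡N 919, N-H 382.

ΔH ≈ −644 kJ

Bonds broken (reactants):
  N-H: 4 × 382 = 1528
  N-N: 1 × 168 = 168
  O=O: 1 × 503 = 503
  Σ(broken) = 2199 kJ
Bonds formed (products):
  N≡N: 1 × 919 = 919
  O-H: 4 × 481 = 1924
  Σ(formed) = 2843 kJ
ΔH = Σ(broken) − Σ(formed) = 2199 − 2843 = −644 kJ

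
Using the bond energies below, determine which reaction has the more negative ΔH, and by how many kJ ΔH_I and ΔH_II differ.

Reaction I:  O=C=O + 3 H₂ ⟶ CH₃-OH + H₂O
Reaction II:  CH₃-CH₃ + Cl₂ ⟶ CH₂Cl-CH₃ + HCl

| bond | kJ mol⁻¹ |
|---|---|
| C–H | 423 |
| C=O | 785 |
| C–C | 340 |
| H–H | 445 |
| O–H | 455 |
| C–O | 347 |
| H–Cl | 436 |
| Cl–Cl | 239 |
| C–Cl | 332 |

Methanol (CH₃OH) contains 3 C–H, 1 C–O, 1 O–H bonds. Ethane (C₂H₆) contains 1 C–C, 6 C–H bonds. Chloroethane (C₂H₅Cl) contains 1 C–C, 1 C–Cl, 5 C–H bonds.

Reaction I:
  Bonds broken (reactants):
    C=O: 2 × 785 = 1570
    H–H: 3 × 445 = 1335
    Σ(broken) = 2905 kJ
  Bonds formed (products):
    C–H: 3 × 423 = 1269
    C–O: 1 × 347 = 347
    O–H: 3 × 455 = 1365
    Σ(formed) = 2981 kJ
  ΔH_I = 2905 − 2981 = −76 kJ
Reaction II:
  Bonds broken (reactants):
    C–C: 1 × 340 = 340
    C–H: 6 × 423 = 2538
    Cl–Cl: 1 × 239 = 239
    Σ(broken) = 3117 kJ
  Bonds formed (products):
    C–C: 1 × 340 = 340
    C–Cl: 1 × 332 = 332
    C–H: 5 × 423 = 2115
    H–Cl: 1 × 436 = 436
    Σ(formed) = 3223 kJ
  ΔH_II = 3117 − 3223 = −106 kJ
ΔH_I − ΔH_II = +30 kJ, so reaction II has the more negative ΔH; |ΔH_I − ΔH_II| = 30 kJ.

Reaction II, by 30 kJ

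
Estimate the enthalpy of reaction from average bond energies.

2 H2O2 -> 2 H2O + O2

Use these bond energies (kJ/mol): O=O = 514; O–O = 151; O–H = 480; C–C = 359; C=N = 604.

Bonds broken (reactants):
  O–H: 4 × 480 = 1920
  O–O: 2 × 151 = 302
  Σ(broken) = 2222 kJ
Bonds formed (products):
  O–H: 4 × 480 = 1920
  O=O: 1 × 514 = 514
  Σ(formed) = 2434 kJ
ΔH = Σ(broken) − Σ(formed) = 2222 − 2434 = −212 kJ

ΔH ≈ −212 kJ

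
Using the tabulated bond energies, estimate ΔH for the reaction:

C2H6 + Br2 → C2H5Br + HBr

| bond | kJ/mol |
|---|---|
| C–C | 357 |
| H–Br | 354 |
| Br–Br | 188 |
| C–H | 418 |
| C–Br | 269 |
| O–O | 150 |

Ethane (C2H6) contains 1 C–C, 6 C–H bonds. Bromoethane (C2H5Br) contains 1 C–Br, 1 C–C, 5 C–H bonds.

ΔH ≈ −17 kJ

Bonds broken (reactants):
  Br–Br: 1 × 188 = 188
  C–C: 1 × 357 = 357
  C–H: 6 × 418 = 2508
  Σ(broken) = 3053 kJ
Bonds formed (products):
  C–Br: 1 × 269 = 269
  C–C: 1 × 357 = 357
  C–H: 5 × 418 = 2090
  H–Br: 1 × 354 = 354
  Σ(formed) = 3070 kJ
ΔH = Σ(broken) − Σ(formed) = 3053 − 3070 = −17 kJ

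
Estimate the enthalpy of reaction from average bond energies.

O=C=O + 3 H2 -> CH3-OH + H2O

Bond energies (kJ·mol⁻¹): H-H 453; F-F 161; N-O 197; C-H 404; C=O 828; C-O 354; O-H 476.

ΔH ≈ +21 kJ

Bonds broken (reactants):
  C=O: 2 × 828 = 1656
  H-H: 3 × 453 = 1359
  Σ(broken) = 3015 kJ
Bonds formed (products):
  C-H: 3 × 404 = 1212
  C-O: 1 × 354 = 354
  O-H: 3 × 476 = 1428
  Σ(formed) = 2994 kJ
ΔH = Σ(broken) − Σ(formed) = 3015 − 2994 = +21 kJ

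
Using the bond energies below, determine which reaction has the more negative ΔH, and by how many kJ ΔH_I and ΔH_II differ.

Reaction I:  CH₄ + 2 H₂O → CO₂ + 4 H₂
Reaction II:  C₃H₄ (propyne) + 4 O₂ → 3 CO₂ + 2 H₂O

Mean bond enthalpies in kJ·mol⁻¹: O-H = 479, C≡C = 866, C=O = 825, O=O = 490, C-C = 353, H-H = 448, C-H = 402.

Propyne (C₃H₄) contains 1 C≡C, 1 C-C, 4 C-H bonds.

Reaction II, by 2161 kJ

Reaction I:
  Bonds broken (reactants):
    C-H: 4 × 402 = 1608
    O-H: 4 × 479 = 1916
    Σ(broken) = 3524 kJ
  Bonds formed (products):
    C=O: 2 × 825 = 1650
    H-H: 4 × 448 = 1792
    Σ(formed) = 3442 kJ
  ΔH_I = 3524 − 3442 = +82 kJ
Reaction II:
  Bonds broken (reactants):
    C≡C: 1 × 866 = 866
    C-C: 1 × 353 = 353
    C-H: 4 × 402 = 1608
    O=O: 4 × 490 = 1960
    Σ(broken) = 4787 kJ
  Bonds formed (products):
    C=O: 6 × 825 = 4950
    O-H: 4 × 479 = 1916
    Σ(formed) = 6866 kJ
  ΔH_II = 4787 − 6866 = −2079 kJ
ΔH_I − ΔH_II = +2161 kJ, so reaction II has the more negative ΔH; |ΔH_I − ΔH_II| = 2161 kJ.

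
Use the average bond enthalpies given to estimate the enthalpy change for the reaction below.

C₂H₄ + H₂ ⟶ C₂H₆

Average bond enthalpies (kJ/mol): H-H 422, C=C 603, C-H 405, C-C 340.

ΔH ≈ −125 kJ

Bonds broken (reactants):
  C-H: 4 × 405 = 1620
  C=C: 1 × 603 = 603
  H-H: 1 × 422 = 422
  Σ(broken) = 2645 kJ
Bonds formed (products):
  C-C: 1 × 340 = 340
  C-H: 6 × 405 = 2430
  Σ(formed) = 2770 kJ
ΔH = Σ(broken) − Σ(formed) = 2645 − 2770 = −125 kJ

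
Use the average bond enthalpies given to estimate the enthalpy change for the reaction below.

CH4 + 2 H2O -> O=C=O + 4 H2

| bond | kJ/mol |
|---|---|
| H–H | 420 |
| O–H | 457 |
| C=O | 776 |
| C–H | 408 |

Bonds broken (reactants):
  C–H: 4 × 408 = 1632
  O–H: 4 × 457 = 1828
  Σ(broken) = 3460 kJ
Bonds formed (products):
  C=O: 2 × 776 = 1552
  H–H: 4 × 420 = 1680
  Σ(formed) = 3232 kJ
ΔH = Σ(broken) − Σ(formed) = 3460 − 3232 = +228 kJ

ΔH ≈ +228 kJ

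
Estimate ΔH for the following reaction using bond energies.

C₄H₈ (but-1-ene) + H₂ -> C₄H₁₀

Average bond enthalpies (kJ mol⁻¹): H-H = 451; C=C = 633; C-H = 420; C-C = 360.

ΔH ≈ −116 kJ

Bonds broken (reactants):
  C-C: 2 × 360 = 720
  C-H: 8 × 420 = 3360
  C=C: 1 × 633 = 633
  H-H: 1 × 451 = 451
  Σ(broken) = 5164 kJ
Bonds formed (products):
  C-C: 3 × 360 = 1080
  C-H: 10 × 420 = 4200
  Σ(formed) = 5280 kJ
ΔH = Σ(broken) − Σ(formed) = 5164 − 5280 = −116 kJ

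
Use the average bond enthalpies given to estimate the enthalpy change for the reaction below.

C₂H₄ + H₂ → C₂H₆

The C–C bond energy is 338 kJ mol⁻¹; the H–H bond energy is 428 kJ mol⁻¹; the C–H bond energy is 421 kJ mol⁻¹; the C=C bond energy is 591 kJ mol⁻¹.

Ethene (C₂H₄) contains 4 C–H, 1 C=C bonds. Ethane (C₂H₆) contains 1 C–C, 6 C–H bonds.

ΔH ≈ −161 kJ

Bonds broken (reactants):
  C–H: 4 × 421 = 1684
  C=C: 1 × 591 = 591
  H–H: 1 × 428 = 428
  Σ(broken) = 2703 kJ
Bonds formed (products):
  C–C: 1 × 338 = 338
  C–H: 6 × 421 = 2526
  Σ(formed) = 2864 kJ
ΔH = Σ(broken) − Σ(formed) = 2703 − 2864 = −161 kJ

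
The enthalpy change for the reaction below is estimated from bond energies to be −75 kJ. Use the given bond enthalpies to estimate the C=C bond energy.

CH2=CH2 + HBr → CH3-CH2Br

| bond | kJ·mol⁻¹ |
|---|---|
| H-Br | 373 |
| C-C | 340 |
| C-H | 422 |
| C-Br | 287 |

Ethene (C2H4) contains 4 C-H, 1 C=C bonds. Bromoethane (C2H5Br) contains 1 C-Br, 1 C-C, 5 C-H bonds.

Let D be the C=C bond energy.
Σ(broken) = 4×422 + 1×D + 1×373 = 2061 + D
Σ(formed) = 1×287 + 1×340 + 5×422 = 2737
ΔH = Σ(broken) − Σ(formed) = (2061 + D) − (2737) = −676 + D
Setting this equal to −75 kJ gives D = 601 kJ/mol.

D(C=C) ≈ 601 kJ/mol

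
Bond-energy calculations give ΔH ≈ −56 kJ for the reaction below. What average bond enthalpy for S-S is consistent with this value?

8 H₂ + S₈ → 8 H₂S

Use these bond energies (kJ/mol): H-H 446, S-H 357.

Let D be the S-S bond energy.
Σ(broken) = 8×446 + 8×D = 3568 + 8D
Σ(formed) = 16×357 = 5712
ΔH = Σ(broken) − Σ(formed) = (3568 + 8D) − (5712) = −2144 + 8D
Setting this equal to −56 kJ gives 8D = 2088, so D = 261 kJ/mol.

D(S-S) ≈ 261 kJ/mol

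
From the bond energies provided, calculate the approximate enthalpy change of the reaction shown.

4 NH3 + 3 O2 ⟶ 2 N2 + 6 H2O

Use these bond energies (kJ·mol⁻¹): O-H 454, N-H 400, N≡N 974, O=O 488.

Bonds broken (reactants):
  N-H: 12 × 400 = 4800
  O=O: 3 × 488 = 1464
  Σ(broken) = 6264 kJ
Bonds formed (products):
  N≡N: 2 × 974 = 1948
  O-H: 12 × 454 = 5448
  Σ(formed) = 7396 kJ
ΔH = Σ(broken) − Σ(formed) = 6264 − 7396 = −1132 kJ

ΔH ≈ −1132 kJ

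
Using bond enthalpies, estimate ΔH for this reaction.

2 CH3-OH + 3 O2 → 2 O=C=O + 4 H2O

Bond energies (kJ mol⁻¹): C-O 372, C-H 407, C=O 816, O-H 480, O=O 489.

Bonds broken (reactants):
  C-H: 6 × 407 = 2442
  C-O: 2 × 372 = 744
  O-H: 2 × 480 = 960
  O=O: 3 × 489 = 1467
  Σ(broken) = 5613 kJ
Bonds formed (products):
  C=O: 4 × 816 = 3264
  O-H: 8 × 480 = 3840
  Σ(formed) = 7104 kJ
ΔH = Σ(broken) − Σ(formed) = 5613 − 7104 = −1491 kJ

ΔH ≈ −1491 kJ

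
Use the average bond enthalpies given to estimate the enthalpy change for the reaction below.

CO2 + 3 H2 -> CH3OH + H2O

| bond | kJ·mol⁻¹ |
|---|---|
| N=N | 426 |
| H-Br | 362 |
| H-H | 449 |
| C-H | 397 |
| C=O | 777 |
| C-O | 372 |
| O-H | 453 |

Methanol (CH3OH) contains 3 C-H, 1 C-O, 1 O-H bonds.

Bonds broken (reactants):
  C=O: 2 × 777 = 1554
  H-H: 3 × 449 = 1347
  Σ(broken) = 2901 kJ
Bonds formed (products):
  C-H: 3 × 397 = 1191
  C-O: 1 × 372 = 372
  O-H: 3 × 453 = 1359
  Σ(formed) = 2922 kJ
ΔH = Σ(broken) − Σ(formed) = 2901 − 2922 = −21 kJ

ΔH ≈ −21 kJ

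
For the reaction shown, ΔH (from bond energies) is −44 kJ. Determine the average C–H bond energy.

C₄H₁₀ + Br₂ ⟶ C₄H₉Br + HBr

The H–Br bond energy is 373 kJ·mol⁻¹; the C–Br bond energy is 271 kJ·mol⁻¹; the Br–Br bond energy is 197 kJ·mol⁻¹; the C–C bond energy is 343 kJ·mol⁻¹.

Let D be the C–H bond energy.
Σ(broken) = 1×197 + 3×343 + 10×D = 1226 + 10D
Σ(formed) = 1×271 + 3×343 + 9×D + 1×373 = 1673 + 9D
ΔH = Σ(broken) − Σ(formed) = (1226 + 10D) − (1673 + 9D) = −447 + D
Setting this equal to −44 kJ gives D = 403 kJ/mol.

D(C–H) ≈ 403 kJ/mol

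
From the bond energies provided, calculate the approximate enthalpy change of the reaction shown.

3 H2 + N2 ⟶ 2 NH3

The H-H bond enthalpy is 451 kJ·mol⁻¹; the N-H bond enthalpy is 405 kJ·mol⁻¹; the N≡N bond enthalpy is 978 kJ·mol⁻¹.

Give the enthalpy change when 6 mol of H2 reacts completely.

ΔH = −198 kJ

Bonds broken (reactants):
  H-H: 3 × 451 = 1353
  N≡N: 1 × 978 = 978
  Σ(broken) = 2331 kJ
Bonds formed (products):
  N-H: 6 × 405 = 2430
  Σ(formed) = 2430 kJ
ΔH = Σ(broken) − Σ(formed) = 2331 − 2430 = −99 kJ
For 2× the reaction as written: 2 × (−99) = −198 kJ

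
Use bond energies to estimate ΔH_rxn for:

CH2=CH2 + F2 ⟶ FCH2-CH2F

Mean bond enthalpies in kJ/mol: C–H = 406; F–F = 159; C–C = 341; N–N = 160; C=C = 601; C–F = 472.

Bonds broken (reactants):
  C–H: 4 × 406 = 1624
  C=C: 1 × 601 = 601
  F–F: 1 × 159 = 159
  Σ(broken) = 2384 kJ
Bonds formed (products):
  C–C: 1 × 341 = 341
  C–F: 2 × 472 = 944
  C–H: 4 × 406 = 1624
  Σ(formed) = 2909 kJ
ΔH = Σ(broken) − Σ(formed) = 2384 − 2909 = −525 kJ

ΔH ≈ −525 kJ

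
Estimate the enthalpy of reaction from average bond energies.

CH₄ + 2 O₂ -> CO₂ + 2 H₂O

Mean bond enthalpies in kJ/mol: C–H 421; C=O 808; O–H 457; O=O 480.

Bonds broken (reactants):
  C–H: 4 × 421 = 1684
  O=O: 2 × 480 = 960
  Σ(broken) = 2644 kJ
Bonds formed (products):
  C=O: 2 × 808 = 1616
  O–H: 4 × 457 = 1828
  Σ(formed) = 3444 kJ
ΔH = Σ(broken) − Σ(formed) = 2644 − 3444 = −800 kJ

ΔH ≈ −800 kJ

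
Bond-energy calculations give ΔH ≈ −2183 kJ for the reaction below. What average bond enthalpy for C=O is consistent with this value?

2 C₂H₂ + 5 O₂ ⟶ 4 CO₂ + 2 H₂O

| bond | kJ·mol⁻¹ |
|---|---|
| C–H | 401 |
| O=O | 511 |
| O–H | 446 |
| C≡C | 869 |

D(C=O) ≈ 787 kJ/mol

Let D be the C=O bond energy.
Σ(broken) = 2×869 + 4×401 + 5×511 = 5897
Σ(formed) = 8×D + 4×446 = 1784 + 8D
ΔH = Σ(broken) − Σ(formed) = (5897) − (1784 + 8D) = +4113 − 8D
Setting this equal to −2183 kJ gives 8D = 6296, so D = 787 kJ/mol.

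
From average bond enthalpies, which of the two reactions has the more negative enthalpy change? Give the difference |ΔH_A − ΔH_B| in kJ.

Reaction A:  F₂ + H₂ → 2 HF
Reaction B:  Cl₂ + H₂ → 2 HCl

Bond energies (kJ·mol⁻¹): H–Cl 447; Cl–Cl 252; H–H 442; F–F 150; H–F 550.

Reaction A:
  Bonds broken (reactants):
    F–F: 1 × 150 = 150
    H–H: 1 × 442 = 442
    Σ(broken) = 592 kJ
  Bonds formed (products):
    H–F: 2 × 550 = 1100
    Σ(formed) = 1100 kJ
  ΔH_A = 592 − 1100 = −508 kJ
Reaction B:
  Bonds broken (reactants):
    Cl–Cl: 1 × 252 = 252
    H–H: 1 × 442 = 442
    Σ(broken) = 694 kJ
  Bonds formed (products):
    H–Cl: 2 × 447 = 894
    Σ(formed) = 894 kJ
  ΔH_B = 694 − 894 = −200 kJ
ΔH_A − ΔH_B = −308 kJ, so reaction A has the more negative ΔH; |ΔH_A − ΔH_B| = 308 kJ.

Reaction A, by 308 kJ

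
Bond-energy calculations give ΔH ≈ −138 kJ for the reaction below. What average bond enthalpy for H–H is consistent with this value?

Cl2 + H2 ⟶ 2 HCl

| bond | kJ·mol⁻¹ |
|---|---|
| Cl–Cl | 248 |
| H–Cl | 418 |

Let D be the H–H bond energy.
Σ(broken) = 1×248 + 1×D = 248 + D
Σ(formed) = 2×418 = 836
ΔH = Σ(broken) − Σ(formed) = (248 + D) − (836) = −588 + D
Setting this equal to −138 kJ gives D = 450 kJ/mol.

D(H–H) ≈ 450 kJ/mol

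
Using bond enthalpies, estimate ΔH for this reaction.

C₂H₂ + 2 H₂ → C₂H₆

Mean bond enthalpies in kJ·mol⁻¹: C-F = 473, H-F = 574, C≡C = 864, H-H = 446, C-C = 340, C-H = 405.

ΔH ≈ −204 kJ

Bonds broken (reactants):
  C≡C: 1 × 864 = 864
  C-H: 2 × 405 = 810
  H-H: 2 × 446 = 892
  Σ(broken) = 2566 kJ
Bonds formed (products):
  C-C: 1 × 340 = 340
  C-H: 6 × 405 = 2430
  Σ(formed) = 2770 kJ
ΔH = Σ(broken) − Σ(formed) = 2566 − 2770 = −204 kJ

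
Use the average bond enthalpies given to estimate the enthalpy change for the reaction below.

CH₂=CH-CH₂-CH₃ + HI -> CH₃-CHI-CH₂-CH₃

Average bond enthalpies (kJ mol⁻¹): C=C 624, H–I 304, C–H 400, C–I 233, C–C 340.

ΔH ≈ −45 kJ

Bonds broken (reactants):
  C–C: 2 × 340 = 680
  C–H: 8 × 400 = 3200
  C=C: 1 × 624 = 624
  H–I: 1 × 304 = 304
  Σ(broken) = 4808 kJ
Bonds formed (products):
  C–C: 3 × 340 = 1020
  C–H: 9 × 400 = 3600
  C–I: 1 × 233 = 233
  Σ(formed) = 4853 kJ
ΔH = Σ(broken) − Σ(formed) = 4808 − 4853 = −45 kJ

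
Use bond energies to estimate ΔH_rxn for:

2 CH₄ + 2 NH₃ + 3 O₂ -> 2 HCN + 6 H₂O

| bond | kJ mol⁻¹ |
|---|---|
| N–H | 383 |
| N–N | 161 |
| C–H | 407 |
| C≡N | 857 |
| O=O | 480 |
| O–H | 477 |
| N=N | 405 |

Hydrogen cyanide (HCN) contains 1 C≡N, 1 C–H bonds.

Bonds broken (reactants):
  C–H: 8 × 407 = 3256
  N–H: 6 × 383 = 2298
  O=O: 3 × 480 = 1440
  Σ(broken) = 6994 kJ
Bonds formed (products):
  C≡N: 2 × 857 = 1714
  C–H: 2 × 407 = 814
  O–H: 12 × 477 = 5724
  Σ(formed) = 8252 kJ
ΔH = Σ(broken) − Σ(formed) = 6994 − 8252 = −1258 kJ

ΔH ≈ −1258 kJ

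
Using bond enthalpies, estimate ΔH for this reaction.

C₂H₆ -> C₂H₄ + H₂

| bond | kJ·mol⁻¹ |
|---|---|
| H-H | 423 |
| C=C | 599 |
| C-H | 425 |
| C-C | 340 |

Bonds broken (reactants):
  C-C: 1 × 340 = 340
  C-H: 6 × 425 = 2550
  Σ(broken) = 2890 kJ
Bonds formed (products):
  C-H: 4 × 425 = 1700
  C=C: 1 × 599 = 599
  H-H: 1 × 423 = 423
  Σ(formed) = 2722 kJ
ΔH = Σ(broken) − Σ(formed) = 2890 − 2722 = +168 kJ

ΔH ≈ +168 kJ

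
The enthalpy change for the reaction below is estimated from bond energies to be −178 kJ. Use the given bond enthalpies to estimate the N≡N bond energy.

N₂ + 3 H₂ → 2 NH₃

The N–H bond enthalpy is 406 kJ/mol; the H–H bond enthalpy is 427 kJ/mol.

Let D be the N≡N bond energy.
Σ(broken) = 3×427 + 1×D = 1281 + D
Σ(formed) = 6×406 = 2436
ΔH = Σ(broken) − Σ(formed) = (1281 + D) − (2436) = −1155 + D
Setting this equal to −178 kJ gives D = 977 kJ/mol.

D(N≡N) ≈ 977 kJ/mol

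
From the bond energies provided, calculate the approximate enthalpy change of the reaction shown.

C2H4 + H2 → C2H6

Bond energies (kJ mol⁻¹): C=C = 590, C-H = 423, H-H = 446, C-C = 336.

ΔH ≈ −146 kJ

Bonds broken (reactants):
  C-H: 4 × 423 = 1692
  C=C: 1 × 590 = 590
  H-H: 1 × 446 = 446
  Σ(broken) = 2728 kJ
Bonds formed (products):
  C-C: 1 × 336 = 336
  C-H: 6 × 423 = 2538
  Σ(formed) = 2874 kJ
ΔH = Σ(broken) − Σ(formed) = 2728 − 2874 = −146 kJ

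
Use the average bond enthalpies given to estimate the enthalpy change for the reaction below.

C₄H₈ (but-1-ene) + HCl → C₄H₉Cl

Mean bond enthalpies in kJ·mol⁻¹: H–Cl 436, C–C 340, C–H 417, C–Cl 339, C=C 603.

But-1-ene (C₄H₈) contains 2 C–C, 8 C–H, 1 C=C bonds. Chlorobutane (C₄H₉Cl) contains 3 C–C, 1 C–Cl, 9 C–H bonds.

Bonds broken (reactants):
  C–C: 2 × 340 = 680
  C–H: 8 × 417 = 3336
  C=C: 1 × 603 = 603
  H–Cl: 1 × 436 = 436
  Σ(broken) = 5055 kJ
Bonds formed (products):
  C–C: 3 × 340 = 1020
  C–Cl: 1 × 339 = 339
  C–H: 9 × 417 = 3753
  Σ(formed) = 5112 kJ
ΔH = Σ(broken) − Σ(formed) = 5055 − 5112 = −57 kJ

ΔH ≈ −57 kJ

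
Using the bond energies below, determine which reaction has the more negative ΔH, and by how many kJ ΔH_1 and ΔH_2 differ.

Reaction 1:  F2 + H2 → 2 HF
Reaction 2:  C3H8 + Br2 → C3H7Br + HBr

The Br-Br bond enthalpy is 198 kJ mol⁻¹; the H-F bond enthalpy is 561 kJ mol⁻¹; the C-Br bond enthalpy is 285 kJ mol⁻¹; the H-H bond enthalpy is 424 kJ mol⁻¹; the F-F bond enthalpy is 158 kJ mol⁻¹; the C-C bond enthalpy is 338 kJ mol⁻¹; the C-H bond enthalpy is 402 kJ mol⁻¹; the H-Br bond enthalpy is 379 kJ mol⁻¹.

Reaction 1, by 476 kJ

Reaction 1:
  Bonds broken (reactants):
    F-F: 1 × 158 = 158
    H-H: 1 × 424 = 424
    Σ(broken) = 582 kJ
  Bonds formed (products):
    H-F: 2 × 561 = 1122
    Σ(formed) = 1122 kJ
  ΔH_1 = 582 − 1122 = −540 kJ
Reaction 2:
  Bonds broken (reactants):
    Br-Br: 1 × 198 = 198
    C-C: 2 × 338 = 676
    C-H: 8 × 402 = 3216
    Σ(broken) = 4090 kJ
  Bonds formed (products):
    C-Br: 1 × 285 = 285
    C-C: 2 × 338 = 676
    C-H: 7 × 402 = 2814
    H-Br: 1 × 379 = 379
    Σ(formed) = 4154 kJ
  ΔH_2 = 4090 − 4154 = −64 kJ
ΔH_1 − ΔH_2 = −476 kJ, so reaction 1 has the more negative ΔH; |ΔH_1 − ΔH_2| = 476 kJ.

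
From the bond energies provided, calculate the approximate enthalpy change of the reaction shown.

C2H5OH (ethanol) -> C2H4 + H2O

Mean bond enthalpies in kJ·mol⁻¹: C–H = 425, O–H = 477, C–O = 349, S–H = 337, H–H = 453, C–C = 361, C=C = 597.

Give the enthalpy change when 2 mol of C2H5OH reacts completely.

Bonds broken (reactants):
  C–C: 1 × 361 = 361
  C–H: 5 × 425 = 2125
  C–O: 1 × 349 = 349
  O–H: 1 × 477 = 477
  Σ(broken) = 3312 kJ
Bonds formed (products):
  C–H: 4 × 425 = 1700
  C=C: 1 × 597 = 597
  O–H: 2 × 477 = 954
  Σ(formed) = 3251 kJ
ΔH = Σ(broken) − Σ(formed) = 3312 − 3251 = +61 kJ
For 2× the reaction as written: 2 × (+61) = +122 kJ

ΔH = +122 kJ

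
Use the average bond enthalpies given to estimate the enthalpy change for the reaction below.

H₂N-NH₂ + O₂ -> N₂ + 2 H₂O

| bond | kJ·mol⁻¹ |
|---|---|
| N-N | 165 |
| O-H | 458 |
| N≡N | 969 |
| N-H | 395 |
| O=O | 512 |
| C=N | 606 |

Bonds broken (reactants):
  N-H: 4 × 395 = 1580
  N-N: 1 × 165 = 165
  O=O: 1 × 512 = 512
  Σ(broken) = 2257 kJ
Bonds formed (products):
  N≡N: 1 × 969 = 969
  O-H: 4 × 458 = 1832
  Σ(formed) = 2801 kJ
ΔH = Σ(broken) − Σ(formed) = 2257 − 2801 = −544 kJ

ΔH ≈ −544 kJ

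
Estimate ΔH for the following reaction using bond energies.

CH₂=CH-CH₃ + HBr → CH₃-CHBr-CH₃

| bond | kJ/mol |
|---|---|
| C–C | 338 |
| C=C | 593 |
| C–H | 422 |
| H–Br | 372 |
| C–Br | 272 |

Bonds broken (reactants):
  C–C: 1 × 338 = 338
  C–H: 6 × 422 = 2532
  C=C: 1 × 593 = 593
  H–Br: 1 × 372 = 372
  Σ(broken) = 3835 kJ
Bonds formed (products):
  C–Br: 1 × 272 = 272
  C–C: 2 × 338 = 676
  C–H: 7 × 422 = 2954
  Σ(formed) = 3902 kJ
ΔH = Σ(broken) − Σ(formed) = 3835 − 3902 = −67 kJ

ΔH ≈ −67 kJ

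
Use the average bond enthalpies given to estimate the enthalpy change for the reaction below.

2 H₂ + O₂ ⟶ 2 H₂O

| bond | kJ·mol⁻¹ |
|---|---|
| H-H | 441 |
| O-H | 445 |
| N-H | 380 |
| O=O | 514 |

Bonds broken (reactants):
  H-H: 2 × 441 = 882
  O=O: 1 × 514 = 514
  Σ(broken) = 1396 kJ
Bonds formed (products):
  O-H: 4 × 445 = 1780
  Σ(formed) = 1780 kJ
ΔH = Σ(broken) − Σ(formed) = 1396 − 1780 = −384 kJ

ΔH ≈ −384 kJ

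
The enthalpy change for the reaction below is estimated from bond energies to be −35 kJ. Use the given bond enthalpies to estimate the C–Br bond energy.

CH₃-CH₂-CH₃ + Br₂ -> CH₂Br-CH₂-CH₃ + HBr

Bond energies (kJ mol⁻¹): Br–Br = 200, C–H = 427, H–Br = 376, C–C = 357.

D(C–Br) ≈ 286 kJ/mol

Let D be the C–Br bond energy.
Σ(broken) = 1×200 + 2×357 + 8×427 = 4330
Σ(formed) = 1×D + 2×357 + 7×427 + 1×376 = 4079 + D
ΔH = Σ(broken) − Σ(formed) = (4330) − (4079 + D) = +251 − D
Setting this equal to −35 kJ gives D = 286 kJ/mol.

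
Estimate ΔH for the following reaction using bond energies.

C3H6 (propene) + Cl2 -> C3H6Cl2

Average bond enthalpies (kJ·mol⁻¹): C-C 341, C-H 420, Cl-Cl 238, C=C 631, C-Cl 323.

ΔH ≈ −118 kJ

Bonds broken (reactants):
  C-C: 1 × 341 = 341
  C-H: 6 × 420 = 2520
  C=C: 1 × 631 = 631
  Cl-Cl: 1 × 238 = 238
  Σ(broken) = 3730 kJ
Bonds formed (products):
  C-C: 2 × 341 = 682
  C-Cl: 2 × 323 = 646
  C-H: 6 × 420 = 2520
  Σ(formed) = 3848 kJ
ΔH = Σ(broken) − Σ(formed) = 3730 − 3848 = −118 kJ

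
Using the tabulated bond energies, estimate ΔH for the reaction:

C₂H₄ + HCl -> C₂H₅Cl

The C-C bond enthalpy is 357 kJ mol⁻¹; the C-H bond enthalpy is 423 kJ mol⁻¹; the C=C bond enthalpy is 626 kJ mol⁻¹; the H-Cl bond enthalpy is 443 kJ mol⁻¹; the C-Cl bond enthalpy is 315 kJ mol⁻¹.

ΔH ≈ −26 kJ

Bonds broken (reactants):
  C-H: 4 × 423 = 1692
  C=C: 1 × 626 = 626
  H-Cl: 1 × 443 = 443
  Σ(broken) = 2761 kJ
Bonds formed (products):
  C-C: 1 × 357 = 357
  C-Cl: 1 × 315 = 315
  C-H: 5 × 423 = 2115
  Σ(formed) = 2787 kJ
ΔH = Σ(broken) − Σ(formed) = 2761 − 2787 = −26 kJ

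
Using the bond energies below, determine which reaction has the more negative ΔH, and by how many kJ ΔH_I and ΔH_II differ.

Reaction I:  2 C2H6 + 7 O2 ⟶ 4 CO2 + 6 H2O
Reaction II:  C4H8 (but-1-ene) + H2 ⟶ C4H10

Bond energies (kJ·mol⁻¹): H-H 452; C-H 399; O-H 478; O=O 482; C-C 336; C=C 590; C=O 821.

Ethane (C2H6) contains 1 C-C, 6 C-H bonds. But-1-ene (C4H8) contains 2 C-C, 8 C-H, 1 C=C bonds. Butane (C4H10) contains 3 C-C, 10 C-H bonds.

Reaction I, by 3378 kJ

Reaction I:
  Bonds broken (reactants):
    C-C: 2 × 336 = 672
    C-H: 12 × 399 = 4788
    O=O: 7 × 482 = 3374
    Σ(broken) = 8834 kJ
  Bonds formed (products):
    C=O: 8 × 821 = 6568
    O-H: 12 × 478 = 5736
    Σ(formed) = 12304 kJ
  ΔH_I = 8834 − 12304 = −3470 kJ
Reaction II:
  Bonds broken (reactants):
    C-C: 2 × 336 = 672
    C-H: 8 × 399 = 3192
    C=C: 1 × 590 = 590
    H-H: 1 × 452 = 452
    Σ(broken) = 4906 kJ
  Bonds formed (products):
    C-C: 3 × 336 = 1008
    C-H: 10 × 399 = 3990
    Σ(formed) = 4998 kJ
  ΔH_II = 4906 − 4998 = −92 kJ
ΔH_I − ΔH_II = −3378 kJ, so reaction I has the more negative ΔH; |ΔH_I − ΔH_II| = 3378 kJ.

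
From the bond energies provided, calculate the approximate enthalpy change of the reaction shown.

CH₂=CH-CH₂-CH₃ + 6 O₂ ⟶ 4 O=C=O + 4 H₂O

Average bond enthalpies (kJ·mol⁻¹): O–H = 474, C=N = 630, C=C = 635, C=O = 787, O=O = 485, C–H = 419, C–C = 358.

Bonds broken (reactants):
  C–C: 2 × 358 = 716
  C–H: 8 × 419 = 3352
  C=C: 1 × 635 = 635
  O=O: 6 × 485 = 2910
  Σ(broken) = 7613 kJ
Bonds formed (products):
  C=O: 8 × 787 = 6296
  O–H: 8 × 474 = 3792
  Σ(formed) = 10088 kJ
ΔH = Σ(broken) − Σ(formed) = 7613 − 10088 = −2475 kJ

ΔH ≈ −2475 kJ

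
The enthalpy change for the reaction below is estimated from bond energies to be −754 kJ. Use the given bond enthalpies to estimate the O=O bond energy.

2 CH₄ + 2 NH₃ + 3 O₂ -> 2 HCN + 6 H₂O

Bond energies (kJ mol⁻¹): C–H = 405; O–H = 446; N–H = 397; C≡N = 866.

D(O=O) ≈ 506 kJ/mol

Let D be the O=O bond energy.
Σ(broken) = 8×405 + 6×397 + 3×D = 5622 + 3D
Σ(formed) = 2×866 + 2×405 + 12×446 = 7894
ΔH = Σ(broken) − Σ(formed) = (5622 + 3D) − (7894) = −2272 + 3D
Setting this equal to −754 kJ gives 3D = 1518, so D = 506 kJ/mol.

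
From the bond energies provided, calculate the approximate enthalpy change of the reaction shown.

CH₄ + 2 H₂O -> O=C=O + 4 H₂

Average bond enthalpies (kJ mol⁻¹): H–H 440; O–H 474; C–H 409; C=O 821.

ΔH ≈ +130 kJ

Bonds broken (reactants):
  C–H: 4 × 409 = 1636
  O–H: 4 × 474 = 1896
  Σ(broken) = 3532 kJ
Bonds formed (products):
  C=O: 2 × 821 = 1642
  H–H: 4 × 440 = 1760
  Σ(formed) = 3402 kJ
ΔH = Σ(broken) − Σ(formed) = 3532 − 3402 = +130 kJ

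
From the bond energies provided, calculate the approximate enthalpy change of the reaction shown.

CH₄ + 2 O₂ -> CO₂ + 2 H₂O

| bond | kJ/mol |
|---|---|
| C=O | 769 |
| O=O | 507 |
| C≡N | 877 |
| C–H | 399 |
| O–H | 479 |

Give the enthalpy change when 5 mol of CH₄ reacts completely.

ΔH = −4220 kJ

Bonds broken (reactants):
  C–H: 4 × 399 = 1596
  O=O: 2 × 507 = 1014
  Σ(broken) = 2610 kJ
Bonds formed (products):
  C=O: 2 × 769 = 1538
  O–H: 4 × 479 = 1916
  Σ(formed) = 3454 kJ
ΔH = Σ(broken) − Σ(formed) = 2610 − 3454 = −844 kJ
For 5× the reaction as written: 5 × (−844) = −4220 kJ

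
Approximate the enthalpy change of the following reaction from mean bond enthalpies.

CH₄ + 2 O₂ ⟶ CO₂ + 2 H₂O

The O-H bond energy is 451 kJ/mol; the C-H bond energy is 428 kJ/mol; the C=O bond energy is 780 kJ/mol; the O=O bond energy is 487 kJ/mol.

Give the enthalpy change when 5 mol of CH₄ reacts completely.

Bonds broken (reactants):
  C-H: 4 × 428 = 1712
  O=O: 2 × 487 = 974
  Σ(broken) = 2686 kJ
Bonds formed (products):
  C=O: 2 × 780 = 1560
  O-H: 4 × 451 = 1804
  Σ(formed) = 3364 kJ
ΔH = Σ(broken) − Σ(formed) = 2686 − 3364 = −678 kJ
For 5× the reaction as written: 5 × (−678) = −3390 kJ

ΔH = −3390 kJ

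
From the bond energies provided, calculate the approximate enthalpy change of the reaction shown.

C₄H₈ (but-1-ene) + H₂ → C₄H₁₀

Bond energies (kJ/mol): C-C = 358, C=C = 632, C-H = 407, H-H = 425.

Bonds broken (reactants):
  C-C: 2 × 358 = 716
  C-H: 8 × 407 = 3256
  C=C: 1 × 632 = 632
  H-H: 1 × 425 = 425
  Σ(broken) = 5029 kJ
Bonds formed (products):
  C-C: 3 × 358 = 1074
  C-H: 10 × 407 = 4070
  Σ(formed) = 5144 kJ
ΔH = Σ(broken) − Σ(formed) = 5029 − 5144 = −115 kJ

ΔH ≈ −115 kJ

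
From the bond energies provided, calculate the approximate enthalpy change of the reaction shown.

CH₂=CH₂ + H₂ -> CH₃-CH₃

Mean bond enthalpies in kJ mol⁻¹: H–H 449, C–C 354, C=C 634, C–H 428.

Bonds broken (reactants):
  C–H: 4 × 428 = 1712
  C=C: 1 × 634 = 634
  H–H: 1 × 449 = 449
  Σ(broken) = 2795 kJ
Bonds formed (products):
  C–C: 1 × 354 = 354
  C–H: 6 × 428 = 2568
  Σ(formed) = 2922 kJ
ΔH = Σ(broken) − Σ(formed) = 2795 − 2922 = −127 kJ

ΔH ≈ −127 kJ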